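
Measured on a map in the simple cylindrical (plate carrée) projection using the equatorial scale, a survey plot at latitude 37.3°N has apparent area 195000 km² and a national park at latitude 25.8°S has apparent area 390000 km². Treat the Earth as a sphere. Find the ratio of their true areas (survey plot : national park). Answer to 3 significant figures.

0.442

On the plate carrée, areal scale = h·k = 1 × sec φ, so true area = apparent × cos φ.
True area of survey plot: 195000 × cos(37.3°) = 195000 × 0.7955 = 155100 km².
True area of national park: 390000 × cos(25.8°) = 390000 × 0.9003 = 351100 km².
Ratio = 155100 / 351100 ≈ 0.442.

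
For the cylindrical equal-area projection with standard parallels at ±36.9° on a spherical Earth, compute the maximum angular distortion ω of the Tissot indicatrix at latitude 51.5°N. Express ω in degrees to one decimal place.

28.4°

Cylindrical equal-area (φ₀ = 36.9°): h = cos φ / cos 36.9° along meridians, k = cos 36.9° / cos φ along parallels; h·k = 1.
At 51.5°: h = 0.7785, k = 1.285; principal scales a = 1.285, b = 0.7785.
sin(ω/2) = (a − b)/(a + b) = 0.5062/2.063 = 0.2453, so ω = 2 arcsin(0.2453) ≈ 28.4°.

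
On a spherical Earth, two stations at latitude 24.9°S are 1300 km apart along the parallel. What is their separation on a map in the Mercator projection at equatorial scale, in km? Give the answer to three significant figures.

For Mercator, h = k = sec φ (a conformal cylindrical projection has a single point scale, 1/cos φ).
Along the parallel, k = sec 24.9° = 1/0.9070 = 1.102.
Map distance = 1300 × 1.102 ≈ 1430 km.

1430 km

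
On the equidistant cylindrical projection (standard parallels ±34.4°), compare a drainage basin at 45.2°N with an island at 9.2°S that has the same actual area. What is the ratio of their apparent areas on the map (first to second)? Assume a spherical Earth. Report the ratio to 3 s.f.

1.40

In the equirectangular projection with standard parallel φ₀ = 34.4° (x = Rλ cos φ₀, y = Rφ), meridians are true-scale (h = 1) and the parallel scale is k = cos φ₀ / cos φ.
Areal scale at 45.2°: h·k = 1.000 × 1.171 = 1.171.
Areal scale at 9.2°: h·k = 1.000 × 0.8359 = 0.8359.
Ratio = 1.171/0.8359 ≈ 1.40.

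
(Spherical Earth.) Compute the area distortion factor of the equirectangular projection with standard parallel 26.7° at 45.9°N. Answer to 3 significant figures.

1.28

The equidistant cylindrical projection with φ₀ = 26.7° has h = 1 (meridians true) and k = cos φ₀ / cos φ along parallels.
Areal scale = h·k = 1 × cos φ₀ / cos φ; at 45.9°, h = 1.000, k = 1.284, so h·k = 1.284.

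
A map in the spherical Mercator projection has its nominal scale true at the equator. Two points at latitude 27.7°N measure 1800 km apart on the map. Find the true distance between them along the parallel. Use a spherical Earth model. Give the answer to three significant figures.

1590 km

The Mercator projection is conformal; its linear scale factor is the same in every direction and equals sec φ = 1/cos φ.
Along the parallel at 27.7°, map distances are exaggerated by k = sec 27.7° = 1.129.
True distance = 1800 / 1.129 = 1800 × cos 27.7° ≈ 1590 km.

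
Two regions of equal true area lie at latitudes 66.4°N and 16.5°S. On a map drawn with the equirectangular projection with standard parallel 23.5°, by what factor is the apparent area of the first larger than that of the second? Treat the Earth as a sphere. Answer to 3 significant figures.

2.39

With standard parallel φ₀ = 23.5°, the equirectangular projection gives x = Rλ cos φ₀, y = Rφ, so h = 1 and k = cos 23.5° / cos φ.
Areal scale at 66.4°: h·k = 1.000 × 2.291 = 2.291.
Areal scale at 16.5°: h·k = 1.000 × 0.9564 = 0.9564.
Ratio = 2.291/0.9564 ≈ 2.39.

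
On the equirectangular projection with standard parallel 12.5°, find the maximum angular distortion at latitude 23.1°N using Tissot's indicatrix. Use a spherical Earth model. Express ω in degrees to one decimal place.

The equidistant cylindrical projection with φ₀ = 12.5° has h = 1 (meridians true) and k = cos φ₀ / cos φ along parallels.
At 23.1°: h = 1.000, k = 1.061; principal scales a = 1.061, b = 1.000.
sin(ω/2) = (a − b)/(a + b) = 0.06140/2.061 = 0.02978, so ω = 2 arcsin(0.02978) ≈ 3.4°.

3.4°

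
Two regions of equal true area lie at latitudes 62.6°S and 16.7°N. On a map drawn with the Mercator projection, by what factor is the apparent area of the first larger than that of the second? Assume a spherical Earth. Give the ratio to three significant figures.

Mercator is conformal with k = sec φ, so areal scale = k² = sec²φ.
At 62.6°: sec²(62.6°) = 1/0.4602² = 4.722.
At 16.7°: sec²(16.7°) = 1/0.9578² = 1.090.
Ratio = 4.722/1.090 = cos²(16.7°)/cos²(62.6°) ≈ 4.33.

4.33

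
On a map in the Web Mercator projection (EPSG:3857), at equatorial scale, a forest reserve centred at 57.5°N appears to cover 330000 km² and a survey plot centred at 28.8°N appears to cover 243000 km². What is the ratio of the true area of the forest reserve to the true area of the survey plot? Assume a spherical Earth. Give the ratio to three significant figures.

0.511

On Mercator the areal scale is sec²φ, so true area = apparent × cos²φ.
True area of forest reserve: 330000 × cos²(57.5°) = 330000 × 0.2887 = 95270 km².
True area of survey plot: 243000 × cos²(28.8°) = 243000 × 0.7679 = 186600 km².
Ratio = 95270 / 186600 ≈ 0.511.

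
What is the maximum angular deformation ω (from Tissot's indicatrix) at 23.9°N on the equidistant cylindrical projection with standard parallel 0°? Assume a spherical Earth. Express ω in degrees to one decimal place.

In the plate carrée (x = Rλ, y = Rφ), meridians are true-scale (h = 1) and parallels are stretched by k = sec φ.
At 23.9°: h = 1.000, k = 1.094; principal scales a = 1.094, b = 1.000.
sin(ω/2) = (a − b)/(a + b) = 0.09379/2.094 = 0.04479, so ω = 2 arcsin(0.04479) ≈ 5.1°.

5.1°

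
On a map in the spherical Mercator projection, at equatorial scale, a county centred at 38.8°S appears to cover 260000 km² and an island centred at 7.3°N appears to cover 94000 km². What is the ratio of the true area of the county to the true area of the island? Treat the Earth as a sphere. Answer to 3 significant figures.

On Mercator the areal scale is sec²φ, so true area = apparent × cos²φ.
True area of county: 260000 × cos²(38.8°) = 260000 × 0.6074 = 157900 km².
True area of island: 94000 × cos²(7.3°) = 94000 × 0.9839 = 92480 km².
Ratio = 157900 / 92480 ≈ 1.71.

1.71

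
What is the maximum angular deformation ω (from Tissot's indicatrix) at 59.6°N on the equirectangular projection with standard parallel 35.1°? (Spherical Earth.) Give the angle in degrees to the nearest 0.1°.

27.3°

With standard parallel φ₀ = 35.1°, the equirectangular projection gives x = Rλ cos φ₀, y = Rφ, so h = 1 and k = cos 35.1° / cos φ.
At 59.6°: h = 1.000, k = 1.617; principal scales a = 1.617, b = 1.000.
sin(ω/2) = (a − b)/(a + b) = 0.6168/2.617 = 0.2357, so ω = 2 arcsin(0.2357) ≈ 27.3°.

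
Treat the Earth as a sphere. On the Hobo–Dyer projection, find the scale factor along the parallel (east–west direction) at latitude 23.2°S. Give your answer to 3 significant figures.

The Hobo–Dyer projection is cylindrical equal-area with φ₀ = 37.5°. Cylindrical equal-area (φ₀ = 37.5°): h = cos φ / cos 37.5° along meridians, k = cos 37.5° / cos φ along parallels; h·k = 1.
k = cos 37.5° / cos 23.2° = 0.7934/0.9191 = 0.8632.

0.863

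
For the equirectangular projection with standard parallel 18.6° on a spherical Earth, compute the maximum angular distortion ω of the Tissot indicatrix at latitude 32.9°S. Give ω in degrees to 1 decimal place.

The equidistant cylindrical projection with φ₀ = 18.6° has h = 1 (meridians true) and k = cos φ₀ / cos φ along parallels.
At 32.9°: h = 1.000, k = 1.129; principal scales a = 1.129, b = 1.000.
sin(ω/2) = (a − b)/(a + b) = 0.1288/2.129 = 0.06051, so ω = 2 arcsin(0.06051) ≈ 6.9°.

6.9°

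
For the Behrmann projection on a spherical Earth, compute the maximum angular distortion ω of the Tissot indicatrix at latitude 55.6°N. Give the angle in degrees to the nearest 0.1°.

47.5°

The Behrmann projection is cylindrical equal-area with φ₀ = 30°. Cylindrical equal-area (φ₀ = 30°): h = cos φ / cos 30° along meridians, k = cos 30° / cos φ along parallels; h·k = 1.
At 55.6°: h = 0.6524, k = 1.533; principal scales a = 1.533, b = 0.6524.
sin(ω/2) = (a − b)/(a + b) = 0.8805/2.185 = 0.4029, so ω = 2 arcsin(0.4029) ≈ 47.5°.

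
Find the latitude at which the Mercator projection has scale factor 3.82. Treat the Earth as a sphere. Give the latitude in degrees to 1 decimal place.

74.8°

Mercator scale is k = sec φ = 1/cos φ.
1/cos φ = 3.82  ⇒  cos φ = 0.2618  ⇒  φ = arccos(0.2618) ≈ 74.8°.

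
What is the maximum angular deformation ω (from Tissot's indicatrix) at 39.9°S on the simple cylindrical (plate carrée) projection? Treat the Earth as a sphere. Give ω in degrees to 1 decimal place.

15.1°

In the plate carrée (x = Rλ, y = Rφ), meridians are true-scale (h = 1) and parallels are stretched by k = sec φ.
At 39.9°: h = 1.000, k = 1.304; principal scales a = 1.304, b = 1.000.
sin(ω/2) = (a − b)/(a + b) = 0.3035/2.304 = 0.1318, so ω = 2 arcsin(0.1318) ≈ 15.1°.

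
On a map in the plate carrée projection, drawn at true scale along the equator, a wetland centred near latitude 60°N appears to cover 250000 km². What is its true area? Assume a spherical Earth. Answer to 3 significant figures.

125000 km²

For the equirectangular projection with φ₀ = 0 (plate carrée), h = 1 along meridians and k = sec φ along parallels.
Areal scale = h·k = 1 × sec φ; at 60°, h = 1.000, k = 2.000, so h·k = 2.000.
True area = apparent / (areal scale) = 250000 / 2.000 ≈ 125000 km².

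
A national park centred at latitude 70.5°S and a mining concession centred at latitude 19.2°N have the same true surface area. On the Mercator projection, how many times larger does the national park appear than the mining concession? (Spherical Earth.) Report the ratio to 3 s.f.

8.00

Mercator is conformal with k = sec φ, so areal scale = k² = sec²φ.
At 70.5°: sec²(70.5°) = 1/0.3338² = 8.974.
At 19.2°: sec²(19.2°) = 1/0.9444² = 1.121.
Ratio = 8.974/1.121 = cos²(19.2°)/cos²(70.5°) ≈ 8.00.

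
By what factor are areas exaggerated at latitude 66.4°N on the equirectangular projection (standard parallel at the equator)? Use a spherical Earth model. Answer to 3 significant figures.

2.50

For the equirectangular projection with φ₀ = 0 (plate carrée), h = 1 along meridians and k = sec φ along parallels.
Areal scale = h·k = 1 × sec φ; at 66.4°, h = 1.000, k = 2.498, so h·k = 2.498.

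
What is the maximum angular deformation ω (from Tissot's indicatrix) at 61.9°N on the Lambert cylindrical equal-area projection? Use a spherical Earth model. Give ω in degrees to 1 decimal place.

79.1°

The Lambert cylindrical equal-area projection is the cylindrical equal-area projection with its standard parallel at the equator (φ₀ = 0). A cylindrical equal-area projection with standard parallel φ₀ has meridian scale h = cos φ / cos φ₀ and parallel scale k = cos φ₀ / cos φ (so areas are preserved, h·k = 1).
At 61.9°: h = 0.4710, k = 2.123; principal scales a = 2.123, b = 0.4710.
sin(ω/2) = (a − b)/(a + b) = 1.652/2.594 = 0.6369, so ω = 2 arcsin(0.6369) ≈ 79.1°.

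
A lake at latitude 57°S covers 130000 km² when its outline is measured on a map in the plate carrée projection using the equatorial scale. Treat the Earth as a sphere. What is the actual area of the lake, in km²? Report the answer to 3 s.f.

70800 km²

In the plate carrée (x = Rλ, y = Rφ), meridians are true-scale (h = 1) and parallels are stretched by k = sec φ.
Areal scale = h·k = 1 × sec φ; at 57°, h = 1.000, k = 1.836, so h·k = 1.836.
True area = apparent / (areal scale) = 130000 / 1.836 ≈ 70800 km².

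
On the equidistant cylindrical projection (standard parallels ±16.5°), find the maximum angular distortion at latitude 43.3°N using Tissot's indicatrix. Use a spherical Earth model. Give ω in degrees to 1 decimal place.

With standard parallel φ₀ = 16.5°, the equirectangular projection gives x = Rλ cos φ₀, y = Rφ, so h = 1 and k = cos 16.5° / cos φ.
At 43.3°: h = 1.000, k = 1.317; principal scales a = 1.317, b = 1.000.
sin(ω/2) = (a − b)/(a + b) = 0.3175/2.317 = 0.1370, so ω = 2 arcsin(0.1370) ≈ 15.7°.

15.7°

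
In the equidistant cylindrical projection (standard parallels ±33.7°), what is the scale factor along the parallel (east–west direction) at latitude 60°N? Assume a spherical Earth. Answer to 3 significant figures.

1.66

With standard parallel φ₀ = 33.7°, the equirectangular projection gives x = Rλ cos φ₀, y = Rφ, so h = 1 and k = cos 33.7° / cos φ.
k = cos 33.7° / cos 60° = 0.8320/0.5000 = 1.664.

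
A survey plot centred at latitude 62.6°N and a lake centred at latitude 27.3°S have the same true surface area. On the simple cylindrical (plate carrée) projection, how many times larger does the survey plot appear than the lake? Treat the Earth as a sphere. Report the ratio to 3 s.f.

Plate carrée maps x = Rλ, y = Rφ. The meridian scale is h = 1 and the parallel scale is k = 1/cos φ = sec φ.
Areal scale at 62.6°: h·k = 1.000 × 2.173 = 2.173.
Areal scale at 27.3°: h·k = 1.000 × 1.125 = 1.125.
Ratio = 2.173/1.125 ≈ 1.93.

1.93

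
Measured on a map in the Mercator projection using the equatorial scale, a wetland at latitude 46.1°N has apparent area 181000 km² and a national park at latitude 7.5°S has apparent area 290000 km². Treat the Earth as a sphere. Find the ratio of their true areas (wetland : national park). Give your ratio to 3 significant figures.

0.305

Mercator's areal exaggeration is sec²φ; hence true area = (apparent area) · cos²φ.
True area of wetland: 181000 × cos²(46.1°) = 181000 × 0.4808 = 87030 km².
True area of national park: 290000 × cos²(7.5°) = 290000 × 0.9830 = 285100 km².
Ratio = 87030 / 285100 ≈ 0.305.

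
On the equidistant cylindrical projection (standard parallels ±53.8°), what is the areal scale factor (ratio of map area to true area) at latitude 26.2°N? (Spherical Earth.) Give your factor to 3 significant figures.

0.658

In the equirectangular projection with standard parallel φ₀ = 53.8° (x = Rλ cos φ₀, y = Rφ), meridians are true-scale (h = 1) and the parallel scale is k = cos φ₀ / cos φ.
Areal scale = h·k = 1 × cos φ₀ / cos φ; at 26.2°, h = 1.000, k = 0.6582, so h·k = 0.6582.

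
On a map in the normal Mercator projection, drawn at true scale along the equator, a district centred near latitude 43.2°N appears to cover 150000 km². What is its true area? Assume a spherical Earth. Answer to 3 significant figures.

For Mercator, h = k = sec φ (a conformal cylindrical projection has a single point scale, 1/cos φ).
Areal scale = k² = sec²φ = 1/cos²(43.2°) = 1/0.7290² = 1.882.
True area = apparent / (areal scale) = 150000 / 1.882 ≈ 79700 km².

79700 km²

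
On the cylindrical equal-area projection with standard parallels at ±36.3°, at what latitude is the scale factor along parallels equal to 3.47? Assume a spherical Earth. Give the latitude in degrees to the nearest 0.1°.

76.6°

A cylindrical equal-area projection with standard parallel φ₀ has meridian scale h = cos φ / cos φ₀ and parallel scale k = cos φ₀ / cos φ (so areas are preserved, h·k = 1).
k = cos φ₀ / cos φ = 3.47  ⇒  cos φ = cos 36.3° / 3.47 = 0.2323.
φ = arccos(0.2323) ≈ 76.6°.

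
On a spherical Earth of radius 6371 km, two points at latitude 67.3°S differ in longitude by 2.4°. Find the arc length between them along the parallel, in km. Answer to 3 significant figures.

Arc length along a parallel = R cos φ · Δλ (with Δλ in radians).
= 6371 × cos 67.3° × (2.4° × π/180) = 6371 × 0.3859 × 0.04189 ≈ 103 km.

103 km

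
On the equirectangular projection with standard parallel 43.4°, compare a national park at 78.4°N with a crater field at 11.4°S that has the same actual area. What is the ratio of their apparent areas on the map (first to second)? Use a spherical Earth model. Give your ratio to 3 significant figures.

The equidistant cylindrical projection with φ₀ = 43.4° has h = 1 (meridians true) and k = cos φ₀ / cos φ along parallels.
Areal scale at 78.4°: h·k = 1.000 × 3.613 = 3.613.
Areal scale at 11.4°: h·k = 1.000 × 0.7412 = 0.7412.
Ratio = 3.613/0.7412 ≈ 4.88.

4.88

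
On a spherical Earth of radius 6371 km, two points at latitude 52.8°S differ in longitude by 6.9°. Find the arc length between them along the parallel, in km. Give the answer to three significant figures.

464 km

Arc length along a parallel = R cos φ · Δλ (with Δλ in radians).
= 6371 × cos 52.8° × (6.9° × π/180) = 6371 × 0.6046 × 0.1204 ≈ 464 km.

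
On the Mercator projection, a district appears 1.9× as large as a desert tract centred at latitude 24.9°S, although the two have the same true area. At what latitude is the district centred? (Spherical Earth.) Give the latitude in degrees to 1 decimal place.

48.8°

For equal true areas on Mercator, apparent areas scale as sec²φ, so the ratio is cos²φ₂ / cos²φ₁.
cos²φ₂ / cos²φ₁ = 1.9  ⇒  cos φ₁ = cos 24.9° / √1.9 = 0.9070/1.378 = 0.6580.
φ₁ = arccos(0.6580) ≈ 48.8°.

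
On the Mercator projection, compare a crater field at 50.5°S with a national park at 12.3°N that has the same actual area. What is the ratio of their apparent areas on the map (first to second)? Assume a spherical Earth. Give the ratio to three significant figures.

2.36

On Mercator, area is exaggerated by sec²φ = 1/cos²φ.
At 50.5°: sec²(50.5°) = 1/0.6361² = 2.472.
At 12.3°: sec²(12.3°) = 1/0.9770² = 1.048.
Ratio = 2.472/1.048 = cos²(12.3°)/cos²(50.5°) ≈ 2.36.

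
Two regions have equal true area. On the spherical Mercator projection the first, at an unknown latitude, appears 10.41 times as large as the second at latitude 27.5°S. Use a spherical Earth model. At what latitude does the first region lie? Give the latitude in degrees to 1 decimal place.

Mercator areal scale is sec²φ, so apparent-area ratio = sec²φ₁ / sec²φ₂ = cos²φ₂ / cos²φ₁.
cos²φ₂ / cos²φ₁ = 10.41  ⇒  cos φ₁ = cos 27.5° / √10.41 = 0.8870/3.226 = 0.2749.
φ₁ = arccos(0.2749) ≈ 74.0°.

74.0°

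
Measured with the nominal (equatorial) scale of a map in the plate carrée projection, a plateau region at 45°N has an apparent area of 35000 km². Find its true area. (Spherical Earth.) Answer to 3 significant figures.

24700 km²

For the equirectangular projection with φ₀ = 0 (plate carrée), h = 1 along meridians and k = sec φ along parallels.
Areal scale = h·k = 1 × sec φ; at 45°, h = 1.000, k = 1.414, so h·k = 1.414.
True area = apparent / (areal scale) = 35000 / 1.414 ≈ 24700 km².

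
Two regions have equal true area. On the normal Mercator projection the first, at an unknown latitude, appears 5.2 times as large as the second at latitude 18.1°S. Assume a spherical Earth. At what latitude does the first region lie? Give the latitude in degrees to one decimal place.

65.4°

On Mercator, (apparent₁)/(apparent₂) = sec²φ₁ / sec²φ₂ when true areas are equal.
cos²φ₂ / cos²φ₁ = 5.2  ⇒  cos φ₁ = cos 18.1° / √5.2 = 0.9505/2.280 = 0.4168.
φ₁ = arccos(0.4168) ≈ 65.4°.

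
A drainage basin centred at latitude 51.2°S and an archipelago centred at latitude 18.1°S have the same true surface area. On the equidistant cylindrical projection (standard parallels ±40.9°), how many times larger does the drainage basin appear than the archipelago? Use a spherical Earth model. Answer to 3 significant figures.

1.52

In the equirectangular projection with standard parallel φ₀ = 40.9° (x = Rλ cos φ₀, y = Rφ), meridians are true-scale (h = 1) and the parallel scale is k = cos φ₀ / cos φ.
Areal scale at 51.2°: h·k = 1.000 × 1.206 = 1.206.
Areal scale at 18.1°: h·k = 1.000 × 0.7952 = 0.7952.
Ratio = 1.206/0.7952 ≈ 1.52.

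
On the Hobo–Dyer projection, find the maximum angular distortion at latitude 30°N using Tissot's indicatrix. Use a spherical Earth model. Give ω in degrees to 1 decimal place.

Hobo–Dyer is a cylindrical equal-area projection with standard parallels at ±37.5°. A cylindrical equal-area projection with standard parallel φ₀ has meridian scale h = cos φ / cos φ₀ and parallel scale k = cos φ₀ / cos φ (so areas are preserved, h·k = 1).
At 30°: h = 1.092, k = 0.9161; principal scales a = 1.092, b = 0.9161.
sin(ω/2) = (a − b)/(a + b) = 0.1755/2.008 = 0.08742, so ω = 2 arcsin(0.08742) ≈ 10.0°.

10.0°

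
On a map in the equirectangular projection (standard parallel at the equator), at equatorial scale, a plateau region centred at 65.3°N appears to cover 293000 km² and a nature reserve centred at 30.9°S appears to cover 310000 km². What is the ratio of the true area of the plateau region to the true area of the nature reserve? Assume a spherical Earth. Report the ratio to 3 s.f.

On the plate carrée, areal scale = h·k = 1 × sec φ, so true area = apparent × cos φ.
True area of plateau region: 293000 × cos(65.3°) = 293000 × 0.4179 = 122400 km².
True area of nature reserve: 310000 × cos(30.9°) = 310000 × 0.8581 = 266000 km².
Ratio = 122400 / 266000 ≈ 0.460.

0.460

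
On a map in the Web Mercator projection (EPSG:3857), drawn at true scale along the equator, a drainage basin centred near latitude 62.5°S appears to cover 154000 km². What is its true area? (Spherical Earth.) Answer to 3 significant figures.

32800 km²

The Mercator projection is conformal; its linear scale factor is the same in every direction and equals sec φ = 1/cos φ.
Areal scale = k² = sec²φ = 1/cos²(62.5°) = 1/0.4617² = 4.690.
True area = apparent / (areal scale) = 154000 / 4.690 ≈ 32800 km².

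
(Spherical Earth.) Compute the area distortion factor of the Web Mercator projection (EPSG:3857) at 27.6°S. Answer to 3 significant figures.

1.27

The Mercator projection is conformal; its linear scale factor is the same in every direction and equals sec φ = 1/cos φ.
Areal scale = k² = sec²φ = 1/cos²(27.6°) = 1/0.8862² = 1.273.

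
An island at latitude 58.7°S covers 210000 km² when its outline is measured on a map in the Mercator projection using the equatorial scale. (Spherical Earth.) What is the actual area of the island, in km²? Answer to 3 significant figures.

The Mercator projection is conformal; its linear scale factor is the same in every direction and equals sec φ = 1/cos φ.
Areal scale = k² = sec²φ = 1/cos²(58.7°) = 1/0.5195² = 3.705.
True area = apparent / (areal scale) = 210000 / 3.705 ≈ 56700 km².

56700 km²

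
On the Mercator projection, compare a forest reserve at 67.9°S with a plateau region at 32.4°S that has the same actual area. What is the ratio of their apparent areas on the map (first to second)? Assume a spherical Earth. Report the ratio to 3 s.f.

Mercator areal scale is sec²φ.
At 67.9°: sec²(67.9°) = 1/0.3762² = 7.065.
At 32.4°: sec²(32.4°) = 1/0.8443² = 1.403.
Ratio = 7.065/1.403 = cos²(32.4°)/cos²(67.9°) ≈ 5.04.

5.04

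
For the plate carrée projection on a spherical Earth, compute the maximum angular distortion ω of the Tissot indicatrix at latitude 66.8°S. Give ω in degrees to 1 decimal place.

In the plate carrée (x = Rλ, y = Rφ), meridians are true-scale (h = 1) and parallels are stretched by k = sec φ.
At 66.8°: h = 1.000, k = 2.538; principal scales a = 2.538, b = 1.000.
sin(ω/2) = (a − b)/(a + b) = 1.538/3.538 = 0.4348, so ω = 2 arcsin(0.4348) ≈ 51.5°.

51.5°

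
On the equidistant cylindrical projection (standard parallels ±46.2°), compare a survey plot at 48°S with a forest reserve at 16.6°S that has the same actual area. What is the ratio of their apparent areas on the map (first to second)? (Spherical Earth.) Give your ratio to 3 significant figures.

1.43

In the equirectangular projection with standard parallel φ₀ = 46.2° (x = Rλ cos φ₀, y = Rφ), meridians are true-scale (h = 1) and the parallel scale is k = cos φ₀ / cos φ.
Areal scale at 48°: h·k = 1.000 × 1.034 = 1.034.
Areal scale at 16.6°: h·k = 1.000 × 0.7222 = 0.7222.
Ratio = 1.034/0.7222 ≈ 1.43.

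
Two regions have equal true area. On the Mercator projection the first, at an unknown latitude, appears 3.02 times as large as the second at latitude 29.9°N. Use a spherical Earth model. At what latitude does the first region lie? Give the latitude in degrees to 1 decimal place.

60.1°

For equal true areas on Mercator, apparent areas scale as sec²φ, so the ratio is cos²φ₂ / cos²φ₁.
cos²φ₂ / cos²φ₁ = 3.02  ⇒  cos φ₁ = cos 29.9° / √3.02 = 0.8669/1.738 = 0.4988.
φ₁ = arccos(0.4988) ≈ 60.1°.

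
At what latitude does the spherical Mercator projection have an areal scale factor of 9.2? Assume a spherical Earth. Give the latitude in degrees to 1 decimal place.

Mercator areal scale is sec²φ.
sec²φ = 9.2  ⇒  cos²φ = 0.1087  ⇒  cos φ = 0.3297.
φ = arccos(0.3297) ≈ 70.8°.

70.8°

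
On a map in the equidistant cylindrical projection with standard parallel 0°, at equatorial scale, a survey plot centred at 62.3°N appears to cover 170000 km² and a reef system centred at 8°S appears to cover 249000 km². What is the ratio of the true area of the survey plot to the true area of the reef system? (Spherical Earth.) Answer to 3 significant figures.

Plate carrée has h = 1 and k = sec φ, giving areal scale sec φ; true area = (apparent area) · cos φ.
True area of survey plot: 170000 × cos(62.3°) = 170000 × 0.4648 = 79020 km².
True area of reef system: 249000 × cos(8°) = 249000 × 0.9903 = 246600 km².
Ratio = 79020 / 246600 ≈ 0.320.

0.320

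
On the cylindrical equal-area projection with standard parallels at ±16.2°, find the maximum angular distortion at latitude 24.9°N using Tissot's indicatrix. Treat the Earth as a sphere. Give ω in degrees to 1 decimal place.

6.5°

For cylindrical equal-area with standard parallel φ₀, h = cos φ / cos φ₀ and k = cos φ₀ / cos φ, so h·k = 1.
At 24.9°: h = 0.9445, k = 1.059; principal scales a = 1.059, b = 0.9445.
sin(ω/2) = (a − b)/(a + b) = 0.1142/2.003 = 0.05699, so ω = 2 arcsin(0.05699) ≈ 6.5°.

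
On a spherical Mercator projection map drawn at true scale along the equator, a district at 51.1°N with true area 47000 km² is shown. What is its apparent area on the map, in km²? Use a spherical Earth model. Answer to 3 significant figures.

Mercator is conformal, so the point scale is isotropic: h = k = sec φ = 1/cos φ.
Areal scale = k² = sec²φ = 1/cos²(51.1°) = 1/0.6280² = 2.536.
Apparent area = 47000 × 2.536 ≈ 119000 km².

119000 km²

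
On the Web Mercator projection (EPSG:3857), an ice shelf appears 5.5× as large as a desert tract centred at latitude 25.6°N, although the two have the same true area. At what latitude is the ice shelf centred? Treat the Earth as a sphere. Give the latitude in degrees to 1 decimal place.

67.4°

Mercator areal scale is sec²φ, so apparent-area ratio = sec²φ₁ / sec²φ₂ = cos²φ₂ / cos²φ₁.
cos²φ₂ / cos²φ₁ = 5.5  ⇒  cos φ₁ = cos 25.6° / √5.5 = 0.9018/2.345 = 0.3845.
φ₁ = arccos(0.3845) ≈ 67.4°.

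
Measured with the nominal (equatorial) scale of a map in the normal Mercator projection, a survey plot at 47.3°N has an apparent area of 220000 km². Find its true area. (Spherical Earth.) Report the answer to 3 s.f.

101000 km²

For Mercator, h = k = sec φ (a conformal cylindrical projection has a single point scale, 1/cos φ).
Areal scale = k² = sec²φ = 1/cos²(47.3°) = 1/0.6782² = 2.174.
True area = apparent / (areal scale) = 220000 / 2.174 ≈ 101000 km².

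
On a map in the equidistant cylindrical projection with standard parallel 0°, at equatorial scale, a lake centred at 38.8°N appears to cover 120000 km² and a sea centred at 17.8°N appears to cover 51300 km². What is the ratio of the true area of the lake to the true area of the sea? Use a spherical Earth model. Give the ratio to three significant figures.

1.91

Plate carrée has h = 1 and k = sec φ, giving areal scale sec φ; true area = (apparent area) · cos φ.
True area of lake: 120000 × cos(38.8°) = 120000 × 0.7793 = 93520 km².
True area of sea: 51300 × cos(17.8°) = 51300 × 0.9521 = 48840 km².
Ratio = 93520 / 48840 ≈ 1.91.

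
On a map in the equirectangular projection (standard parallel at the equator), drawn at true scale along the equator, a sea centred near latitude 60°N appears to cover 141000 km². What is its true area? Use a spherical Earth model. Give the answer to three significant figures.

In the plate carrée (x = Rλ, y = Rφ), meridians are true-scale (h = 1) and parallels are stretched by k = sec φ.
Areal scale = h·k = 1 × sec φ; at 60°, h = 1.000, k = 2.000, so h·k = 2.000.
True area = apparent / (areal scale) = 141000 / 2.000 ≈ 70500 km².

70500 km²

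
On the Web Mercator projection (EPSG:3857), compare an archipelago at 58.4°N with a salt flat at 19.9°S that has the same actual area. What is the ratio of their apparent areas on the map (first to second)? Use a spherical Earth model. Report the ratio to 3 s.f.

3.22

Mercator is conformal with k = sec φ, so areal scale = k² = sec²φ.
At 58.4°: sec²(58.4°) = 1/0.5240² = 3.642.
At 19.9°: sec²(19.9°) = 1/0.9403² = 1.131.
Ratio = 3.642/1.131 = cos²(19.9°)/cos²(58.4°) ≈ 3.22.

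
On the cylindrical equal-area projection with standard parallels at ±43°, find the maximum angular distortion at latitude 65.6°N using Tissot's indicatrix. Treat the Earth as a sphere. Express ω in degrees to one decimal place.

Cylindrical equal-area (φ₀ = 43°): h = cos φ / cos 43° along meridians, k = cos 43° / cos φ along parallels; h·k = 1.
At 65.6°: h = 0.5648, k = 1.770; principal scales a = 1.770, b = 0.5648.
sin(ω/2) = (a − b)/(a + b) = 1.206/2.335 = 0.5162, so ω = 2 arcsin(0.5162) ≈ 62.2°.

62.2°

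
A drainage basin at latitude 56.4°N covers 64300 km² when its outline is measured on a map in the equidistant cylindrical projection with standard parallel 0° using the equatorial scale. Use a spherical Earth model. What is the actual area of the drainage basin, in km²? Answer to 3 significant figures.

In the plate carrée (x = Rλ, y = Rφ), meridians are true-scale (h = 1) and parallels are stretched by k = sec φ.
Areal scale = h·k = 1 × sec φ; at 56.4°, h = 1.000, k = 1.807, so h·k = 1.807.
True area = apparent / (areal scale) = 64300 / 1.807 ≈ 35600 km².

35600 km²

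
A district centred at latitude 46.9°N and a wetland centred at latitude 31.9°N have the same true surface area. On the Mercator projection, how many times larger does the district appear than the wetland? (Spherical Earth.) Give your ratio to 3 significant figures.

Mercator is conformal with k = sec φ, so areal scale = k² = sec²φ.
At 46.9°: sec²(46.9°) = 1/0.6833² = 2.142.
At 31.9°: sec²(31.9°) = 1/0.8490² = 1.387.
Ratio = 2.142/1.387 = cos²(31.9°)/cos²(46.9°) ≈ 1.54.

1.54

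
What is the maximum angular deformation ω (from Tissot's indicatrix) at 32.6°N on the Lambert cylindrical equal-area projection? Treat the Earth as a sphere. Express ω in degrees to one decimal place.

The Lambert cylindrical equal-area projection is the cylindrical equal-area projection with its standard parallel at the equator (φ₀ = 0). Cylindrical equal-area (φ₀ = 0°): h = cos φ / cos 0° along meridians, k = cos 0° / cos φ along parallels; h·k = 1.
At 32.6°: h = 0.8425, k = 1.187; principal scales a = 1.187, b = 0.8425.
sin(ω/2) = (a − b)/(a + b) = 0.3446/2.029 = 0.1698, so ω = 2 arcsin(0.1698) ≈ 19.5°.

19.5°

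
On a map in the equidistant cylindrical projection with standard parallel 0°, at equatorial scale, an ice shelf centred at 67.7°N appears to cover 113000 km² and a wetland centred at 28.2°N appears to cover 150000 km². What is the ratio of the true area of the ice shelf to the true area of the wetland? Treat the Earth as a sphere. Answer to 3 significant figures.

On the plate carrée, areal scale = h·k = 1 × sec φ, so true area = apparent × cos φ.
True area of ice shelf: 113000 × cos(67.7°) = 113000 × 0.3795 = 42880 km².
True area of wetland: 150000 × cos(28.2°) = 150000 × 0.8813 = 132200 km².
Ratio = 42880 / 132200 ≈ 0.324.

0.324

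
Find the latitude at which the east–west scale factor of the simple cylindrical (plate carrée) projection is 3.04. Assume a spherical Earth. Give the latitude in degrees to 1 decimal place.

70.8°

Plate carrée: h = 1, k = sec φ along parallels.
sec φ = 3.04  ⇒  cos φ = 0.3289  ⇒  φ ≈ 70.8°.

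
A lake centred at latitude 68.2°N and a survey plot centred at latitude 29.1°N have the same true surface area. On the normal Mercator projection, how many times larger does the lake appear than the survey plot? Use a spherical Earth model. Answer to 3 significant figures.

5.54

On Mercator, area is exaggerated by sec²φ = 1/cos²φ.
At 68.2°: sec²(68.2°) = 1/0.3714² = 7.251.
At 29.1°: sec²(29.1°) = 1/0.8738² = 1.310.
Ratio = 7.251/1.310 = cos²(29.1°)/cos²(68.2°) ≈ 5.54.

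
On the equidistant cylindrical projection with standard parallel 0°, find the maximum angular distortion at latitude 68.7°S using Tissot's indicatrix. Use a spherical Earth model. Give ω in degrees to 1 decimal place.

55.7°

Plate carrée maps x = Rλ, y = Rφ. The meridian scale is h = 1 and the parallel scale is k = 1/cos φ = sec φ.
At 68.7°: h = 1.000, k = 2.753; principal scales a = 2.753, b = 1.000.
sin(ω/2) = (a − b)/(a + b) = 1.753/3.753 = 0.4671, so ω = 2 arcsin(0.4671) ≈ 55.7°.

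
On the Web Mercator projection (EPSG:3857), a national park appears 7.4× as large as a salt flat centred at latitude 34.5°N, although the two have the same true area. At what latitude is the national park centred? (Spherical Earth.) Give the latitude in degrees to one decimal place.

On Mercator, (apparent₁)/(apparent₂) = sec²φ₁ / sec²φ₂ when true areas are equal.
cos²φ₂ / cos²φ₁ = 7.4  ⇒  cos φ₁ = cos 34.5° / √7.4 = 0.8241/2.720 = 0.3030.
φ₁ = arccos(0.3030) ≈ 72.4°.

72.4°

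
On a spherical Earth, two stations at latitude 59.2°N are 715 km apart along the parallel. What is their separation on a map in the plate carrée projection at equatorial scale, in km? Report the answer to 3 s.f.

For the equirectangular projection with φ₀ = 0 (plate carrée), h = 1 along meridians and k = sec φ along parallels.
Along the parallel, k = sec 59.2° = 1/0.5120 = 1.953.
Map distance = 715 × 1.953 ≈ 1400 km.

1400 km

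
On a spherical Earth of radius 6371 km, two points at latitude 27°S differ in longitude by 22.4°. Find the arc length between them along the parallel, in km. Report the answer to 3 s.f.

2220 km

Arc length along a parallel = R cos φ · Δλ (with Δλ in radians).
= 6371 × cos 27° × (22.4° × π/180) = 6371 × 0.8910 × 0.3910 ≈ 2220 km.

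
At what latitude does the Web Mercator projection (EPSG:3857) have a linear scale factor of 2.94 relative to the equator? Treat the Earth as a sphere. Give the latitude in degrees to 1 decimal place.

Mercator scale is k = sec φ = 1/cos φ.
1/cos φ = 2.94  ⇒  cos φ = 0.3401  ⇒  φ = arccos(0.3401) ≈ 70.1°.

70.1°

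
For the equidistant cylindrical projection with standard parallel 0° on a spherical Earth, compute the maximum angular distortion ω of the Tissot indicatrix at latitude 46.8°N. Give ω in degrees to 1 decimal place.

For the equirectangular projection with φ₀ = 0 (plate carrée), h = 1 along meridians and k = sec φ along parallels.
At 46.8°: h = 1.000, k = 1.461; principal scales a = 1.461, b = 1.000.
sin(ω/2) = (a − b)/(a + b) = 0.4608/2.461 = 0.1873, so ω = 2 arcsin(0.1873) ≈ 21.6°.

21.6°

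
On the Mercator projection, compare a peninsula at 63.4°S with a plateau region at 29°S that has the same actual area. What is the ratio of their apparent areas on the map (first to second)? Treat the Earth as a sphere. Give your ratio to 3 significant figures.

3.82

Mercator areal scale is sec²φ.
At 63.4°: sec²(63.4°) = 1/0.4478² = 4.988.
At 29°: sec²(29°) = 1/0.8746² = 1.307.
Ratio = 4.988/1.307 = cos²(29°)/cos²(63.4°) ≈ 3.82.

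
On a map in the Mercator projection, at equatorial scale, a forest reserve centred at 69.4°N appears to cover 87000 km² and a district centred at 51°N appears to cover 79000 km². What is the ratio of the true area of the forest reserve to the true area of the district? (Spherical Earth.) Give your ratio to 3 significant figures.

0.344

On Mercator the areal scale is sec²φ, so true area = apparent × cos²φ.
True area of forest reserve: 87000 × cos²(69.4°) = 87000 × 0.1238 = 10770 km².
True area of district: 79000 × cos²(51°) = 79000 × 0.3960 = 31290 km².
Ratio = 10770 / 31290 ≈ 0.344.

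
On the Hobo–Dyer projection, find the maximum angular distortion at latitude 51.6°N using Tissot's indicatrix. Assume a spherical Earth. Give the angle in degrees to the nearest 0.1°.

27.8°

Hobo–Dyer is a cylindrical equal-area projection with standard parallels at ±37.5°. A cylindrical equal-area projection with standard parallel φ₀ has meridian scale h = cos φ / cos φ₀ and parallel scale k = cos φ₀ / cos φ (so areas are preserved, h·k = 1).
At 51.6°: h = 0.7829, k = 1.277; principal scales a = 1.277, b = 0.7829.
sin(ω/2) = (a − b)/(a + b) = 0.4943/2.060 = 0.2399, so ω = 2 arcsin(0.2399) ≈ 27.8°.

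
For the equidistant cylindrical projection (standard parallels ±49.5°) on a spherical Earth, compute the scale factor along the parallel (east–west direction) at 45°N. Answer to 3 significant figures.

0.918

In the equirectangular projection with standard parallel φ₀ = 49.5° (x = Rλ cos φ₀, y = Rφ), meridians are true-scale (h = 1) and the parallel scale is k = cos φ₀ / cos φ.
k = cos 49.5° / cos 45° = 0.6494/0.7071 = 0.9185.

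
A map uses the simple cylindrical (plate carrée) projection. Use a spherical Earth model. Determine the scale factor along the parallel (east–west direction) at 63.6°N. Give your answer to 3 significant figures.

For the equirectangular projection with φ₀ = 0 (plate carrée), h = 1 along meridians and k = sec φ along parallels.
k = 1/cos 63.6° = 1/0.4446 = 2.249.

2.25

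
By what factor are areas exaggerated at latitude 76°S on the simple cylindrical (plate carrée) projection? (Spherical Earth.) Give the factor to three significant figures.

In the plate carrée (x = Rλ, y = Rφ), meridians are true-scale (h = 1) and parallels are stretched by k = sec φ.
Areal scale = h·k = 1 × sec φ; at 76°, h = 1.000, k = 4.134, so h·k = 4.134.

4.13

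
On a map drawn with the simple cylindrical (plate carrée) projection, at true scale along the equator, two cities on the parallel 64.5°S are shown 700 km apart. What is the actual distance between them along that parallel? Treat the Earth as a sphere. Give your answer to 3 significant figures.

301 km

For the equirectangular projection with φ₀ = 0 (plate carrée), h = 1 along meridians and k = sec φ along parallels.
Along the parallel at 64.5°, map distances are exaggerated by k = sec 64.5° = 2.323.
True distance = 700 / 2.323 = 700 × cos 64.5° ≈ 301 km.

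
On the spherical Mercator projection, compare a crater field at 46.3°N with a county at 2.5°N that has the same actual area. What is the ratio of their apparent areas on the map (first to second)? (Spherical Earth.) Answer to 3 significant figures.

2.09

On Mercator, area is exaggerated by sec²φ = 1/cos²φ.
At 46.3°: sec²(46.3°) = 1/0.6909² = 2.095.
At 2.5°: sec²(2.5°) = 1/0.9990² = 1.002.
Ratio = 2.095/1.002 = cos²(2.5°)/cos²(46.3°) ≈ 2.09.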